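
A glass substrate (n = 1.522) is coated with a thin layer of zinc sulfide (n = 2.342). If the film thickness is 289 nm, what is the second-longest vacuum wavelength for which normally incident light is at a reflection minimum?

677 nm

Ray reflecting at the top interface goes from n = 1.0 toward n = 2.342: a half-wave phase shift.
At the lower boundary (n = 2.342 to n = 1.522) the reflected ray undergoes no phase shift.
The two reflections differ by half a wavelength.
So the condition for destructive reflection is 2 n t = m λ.
λ = 2 n t / m. The second-longest wavelength is m = 2: λ = 2 × 2.342 × 289 / 2.00 = 677 nm.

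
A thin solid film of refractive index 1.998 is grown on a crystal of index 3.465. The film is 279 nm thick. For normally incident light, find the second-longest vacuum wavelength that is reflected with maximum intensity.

557 nm

Ray reflecting at the top interface goes from n = 1.0 toward n = 1.998: a half-wave phase shift.
At the lower boundary (n = 1.998 to n = 3.465) the reflected ray undergoes a half-wave phase shift.
Net: no relative phase inversion (both shifts match).
For strong reflection here: 2 n t = m λ.
λ = 2 n t / m. The second-longest wavelength is m = 2: λ = 2 × 1.998 × 279 / 2.00 = 557 nm.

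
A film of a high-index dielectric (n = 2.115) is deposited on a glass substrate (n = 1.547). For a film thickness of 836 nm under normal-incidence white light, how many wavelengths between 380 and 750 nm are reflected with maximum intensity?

4

Ray reflecting at the top interface goes from n = 1.0 toward n = 2.115: a half-wave phase shift.
At the lower boundary (n = 2.115 to n = 1.547) the reflected ray undergoes no phase shift.
Exactly one π shift → a net half-wave offset.
With one net inversion, constructive interference in reflection requires 2 n t = (m + ½) λ.
λ = 2 n t / (m + ½) = 3536 / (m + ½) nm.
m=4: 786 nm (IR); m=5: 643 nm (visible); m=6: 544 nm (visible); m=7: 472 nm (visible); m=8: 416 nm (visible); m=9: 372 nm (UV).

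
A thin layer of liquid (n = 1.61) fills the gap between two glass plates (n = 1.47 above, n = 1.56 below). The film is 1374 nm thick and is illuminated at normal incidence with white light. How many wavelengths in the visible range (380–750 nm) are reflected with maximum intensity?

Top surface (1.47 → 1.61): reflection off a higher-index medium gives a half-wave phase shift.
Ray reflecting at the bottom interface goes from n = 1.61 toward n = 1.56: no phase shift.
Net: one phase inversion between the two reflected rays.
With one net inversion, constructive interference in reflection requires 2 n t = (m + ½) λ.
λ = 2 n t / (m + ½) = 4424 / (m + ½) nm.
m=5: 804 nm (IR); m=6: 681 nm (visible); m=7: 590 nm (visible); m=8: 521 nm (visible); m=9: 466 nm (visible); m=10: 421 nm (visible); m=11: 385 nm (visible); m=12: 354 nm (UV).

6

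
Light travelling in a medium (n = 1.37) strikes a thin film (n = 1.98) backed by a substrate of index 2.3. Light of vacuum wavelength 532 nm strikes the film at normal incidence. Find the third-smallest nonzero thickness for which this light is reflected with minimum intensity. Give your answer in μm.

0.336 μm

At the upper boundary (n = 1.37 to n = 1.98) the reflected ray undergoes a half-wave phase shift.
At the lower boundary (n = 1.98 to n = 2.3) the reflected ray undergoes a half-wave phase shift.
The two reflections carry the same phase change, so no net offset.
For dark reflection here: 2 n t = (m + ½) λ.
The third-smallest nonzero thickness corresponds to m = 2: t = (m + ½) λ / (2 n) = 2.50 × 532 / (2 × 1.98) = 336 nm.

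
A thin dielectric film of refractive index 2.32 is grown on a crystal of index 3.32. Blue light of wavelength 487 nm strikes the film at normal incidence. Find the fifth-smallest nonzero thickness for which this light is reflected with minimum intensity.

472 nm

Top surface (1.0 → 2.32): reflection off a higher-index medium gives a half-wave phase shift.
Ray reflecting at the bottom interface goes from n = 2.32 toward n = 3.32: a half-wave phase shift.
Zero or two π shifts → no net half-wave offset.
For dark reflection here: 2 n t = (m + ½) λ.
The fifth-smallest nonzero thickness corresponds to m = 4: t = (m + ½) λ / (2 n) = 4.50 × 487 / (2 × 2.32) = 472 nm.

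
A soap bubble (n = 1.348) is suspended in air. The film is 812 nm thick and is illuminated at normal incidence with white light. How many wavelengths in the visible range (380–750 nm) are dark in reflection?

3

At the upper boundary (n = 1.0 to n = 1.348) the reflected ray undergoes a half-wave phase shift.
Ray reflecting at the bottom interface goes from n = 1.348 toward n = 1.0: no phase shift.
Exactly one π shift → a net half-wave offset.
So the condition for destructive reflection is 2 n t = m λ.
λ = 2 n t / m = 2189 / m nm.
m=2: 1095 nm (IR); m=3: 730 nm (visible); m=4: 547 nm (visible); m=5: 438 nm (visible); m=6: 365 nm (UV).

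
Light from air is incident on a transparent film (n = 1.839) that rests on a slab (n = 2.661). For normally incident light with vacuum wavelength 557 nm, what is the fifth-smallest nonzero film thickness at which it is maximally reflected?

757 nm

Top surface (1.0 → 1.839): reflection off a higher-index medium gives a half-wave phase shift.
At the lower boundary (n = 1.839 to n = 2.661) the reflected ray undergoes a half-wave phase shift.
Net: no relative phase inversion (both shifts match).
For strong reflection here: 2 n t = m λ.
The fifth-smallest nonzero thickness corresponds to m = 5: t = m λ / (2 n) = 5.00 × 557 / (2 × 1.839) = 757 nm.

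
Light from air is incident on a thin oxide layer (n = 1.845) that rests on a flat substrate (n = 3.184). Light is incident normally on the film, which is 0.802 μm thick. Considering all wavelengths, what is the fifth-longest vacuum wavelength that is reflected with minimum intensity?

Ray reflecting at the top interface goes from n = 1.0 toward n = 1.845: a half-wave phase shift.
At the lower boundary (n = 1.845 to n = 3.184) the reflected ray undergoes a half-wave phase shift.
The two reflections carry the same phase change, so no net offset.
With no net inversion, destructive interference in reflection requires 2 n t = (m + ½) λ.
λ = 2 n t / (m + ½). The fifth-longest wavelength is m = 4: λ = 2 × 1.845 × 802 / 4.50 = 658 nm.

658 nm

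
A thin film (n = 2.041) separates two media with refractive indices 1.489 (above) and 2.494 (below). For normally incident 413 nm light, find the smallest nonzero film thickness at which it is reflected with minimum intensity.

Ray reflecting at the top interface goes from n = 1.489 toward n = 2.041: a half-wave phase shift.
Ray reflecting at the bottom interface goes from n = 2.041 toward n = 2.494: a half-wave phase shift.
Net: no relative phase inversion (both shifts match).
With no net inversion, destructive interference in reflection requires 2 n t = (m + ½) λ.
Minimum at m = 0: t = λ / (4 n) = 413 / (4 × 2.041) = 50.6 nm.

50.6 nm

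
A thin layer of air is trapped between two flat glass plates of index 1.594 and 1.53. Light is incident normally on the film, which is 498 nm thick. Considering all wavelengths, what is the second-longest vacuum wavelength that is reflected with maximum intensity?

664 nm

Ray reflecting at the top interface goes from n = 1.594 toward n = 1.0: no phase shift.
At the lower boundary (n = 1.0 to n = 1.53) the reflected ray undergoes a half-wave phase shift.
Net: one phase inversion between the two reflected rays.
So the condition for constructive reflection is 2 n t = (m + ½) λ.
λ = 2 n t / (m + ½). The second-longest wavelength is m = 1: λ = 2 × 1.0 × 498 / 1.50 = 664 nm.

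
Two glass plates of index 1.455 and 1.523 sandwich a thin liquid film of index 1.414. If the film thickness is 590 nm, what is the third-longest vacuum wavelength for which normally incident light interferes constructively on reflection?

Ray reflecting at the top interface goes from n = 1.455 toward n = 1.414: no phase shift.
At the lower boundary (n = 1.414 to n = 1.523) the reflected ray undergoes a half-wave phase shift.
The two reflections differ by half a wavelength.
So the condition for constructive reflection is 2 n t = (m + ½) λ.
λ = 2 n t / (m + ½). The third-longest wavelength is m = 2: λ = 2 × 1.414 × 590 / 2.50 = 667 nm.

667 nm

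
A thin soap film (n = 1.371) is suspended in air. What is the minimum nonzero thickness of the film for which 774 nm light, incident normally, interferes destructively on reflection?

282 nm

At the upper boundary (n = 1.0 to n = 1.371) the reflected ray undergoes a half-wave phase shift.
Bottom surface (1.371 → 1.0): reflection off a lower-index medium gives no phase shift.
Net: one phase inversion between the two reflected rays.
For weak reflection here: 2 n t = m λ.
Minimum nonzero at m = 1: t = λ / (2 n) = 774 / (2 × 1.371) = 282 nm.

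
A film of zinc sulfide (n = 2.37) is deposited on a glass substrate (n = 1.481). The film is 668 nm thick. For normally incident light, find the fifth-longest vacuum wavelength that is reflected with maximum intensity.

704 nm

Top surface (1.0 → 2.37): reflection off a higher-index medium gives a half-wave phase shift.
Bottom surface (2.37 → 1.481): reflection off a lower-index medium gives no phase shift.
The two reflections differ by half a wavelength.
For bright reflection here: 2 n t = (m + ½) λ.
λ = 2 n t / (m + ½). The fifth-longest wavelength is m = 4: λ = 2 × 2.37 × 668 / 4.50 = 704 nm.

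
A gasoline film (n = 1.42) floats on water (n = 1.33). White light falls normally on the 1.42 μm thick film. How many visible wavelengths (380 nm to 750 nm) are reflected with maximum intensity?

Top surface (1.0 → 1.42): reflection off a higher-index medium gives a half-wave phase shift.
At the lower boundary (n = 1.42 to n = 1.33) the reflected ray undergoes no phase shift.
Net: one phase inversion between the two reflected rays.
With one net inversion, constructive interference in reflection requires 2 n t = (m + ½) λ.
λ = 2 n t / (m + ½) = 4033 / (m + ½) nm.
m=4: 896 nm (IR); m=5: 733 nm (visible); m=6: 620 nm (visible); m=7: 538 nm (visible); m=8: 474 nm (visible); m=9: 425 nm (visible); m=10: 384 nm (visible); m=11: 351 nm (UV).

6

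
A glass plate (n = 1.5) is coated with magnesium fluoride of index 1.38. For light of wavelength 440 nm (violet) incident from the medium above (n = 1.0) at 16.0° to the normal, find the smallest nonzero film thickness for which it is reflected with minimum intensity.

81.3 nm

Top surface (1.0 → 1.38): reflection off a higher-index medium gives a half-wave phase shift.
Ray reflecting at the bottom interface goes from n = 1.38 toward n = 1.5: a half-wave phase shift.
Zero or two π shifts → no net half-wave offset.
So the condition for destructive reflection is 2 n t cos θ_r = (m + ½) λ.
Snell's law: 1.0 sin 16.0° = 1.38 sin θ_r → sin θ_r = 0.200, cos θ_r = 0.980.
Minimum at m = 0: t = λ / (4 n cos θ_r) = 440 / (4 × 1.38 × 0.980) = 81.3 nm.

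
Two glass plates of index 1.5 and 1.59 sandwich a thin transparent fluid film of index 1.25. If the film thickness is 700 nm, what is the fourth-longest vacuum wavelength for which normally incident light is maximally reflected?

500 nm

At the upper boundary (n = 1.5 to n = 1.25) the reflected ray undergoes no phase shift.
Ray reflecting at the bottom interface goes from n = 1.25 toward n = 1.59: a half-wave phase shift.
The two reflections differ by half a wavelength.
For maximum reflection here: 2 n t = (m + ½) λ.
λ = 2 n t / (m + ½). The fourth-longest wavelength is m = 3: λ = 2 × 1.25 × 700 / 3.50 = 500 nm.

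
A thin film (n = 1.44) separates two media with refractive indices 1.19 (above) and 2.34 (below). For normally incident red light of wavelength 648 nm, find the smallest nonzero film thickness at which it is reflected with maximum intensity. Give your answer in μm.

At the upper boundary (n = 1.19 to n = 1.44) the reflected ray undergoes a half-wave phase shift.
Ray reflecting at the bottom interface goes from n = 1.44 toward n = 2.34: a half-wave phase shift.
Net: no relative phase inversion (both shifts match).
So the condition for constructive reflection is 2 n t = m λ.
Minimum nonzero at m = 1: t = λ / (2 n) = 648 / (2 × 1.44) = 225 nm.

0.225 μm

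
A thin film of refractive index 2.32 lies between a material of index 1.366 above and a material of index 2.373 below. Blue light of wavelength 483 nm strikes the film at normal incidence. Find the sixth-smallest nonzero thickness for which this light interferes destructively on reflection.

At the upper boundary (n = 1.366 to n = 2.32) the reflected ray undergoes a half-wave phase shift.
Bottom surface (2.32 → 2.373): reflection off a higher-index medium gives a half-wave phase shift.
The two reflections carry the same phase change, so no net offset.
So the condition for destructive reflection is 2 n t = (m + ½) λ.
The sixth-smallest nonzero thickness corresponds to m = 5: t = (m + ½) λ / (2 n) = 5.50 × 483 / (2 × 2.32) = 573 nm.

573 nm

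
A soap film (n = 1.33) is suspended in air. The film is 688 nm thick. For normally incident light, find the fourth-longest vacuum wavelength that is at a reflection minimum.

Top surface (1.0 → 1.33): reflection off a higher-index medium gives a half-wave phase shift.
Ray reflecting at the bottom interface goes from n = 1.33 toward n = 1.0: no phase shift.
Exactly one π shift → a net half-wave offset.
So the condition for destructive reflection is 2 n t = m λ.
λ = 2 n t / m. The fourth-longest wavelength is m = 4: λ = 2 × 1.33 × 688 / 4.00 = 458 nm.

458 nm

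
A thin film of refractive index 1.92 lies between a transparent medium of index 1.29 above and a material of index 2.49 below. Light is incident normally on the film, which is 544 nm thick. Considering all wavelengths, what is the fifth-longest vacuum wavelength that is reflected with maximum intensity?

418 nm

At the upper boundary (n = 1.29 to n = 1.92) the reflected ray undergoes a half-wave phase shift.
At the lower boundary (n = 1.92 to n = 2.49) the reflected ray undergoes a half-wave phase shift.
Net: no relative phase inversion (both shifts match).
So the condition for constructive reflection is 2 n t = m λ.
λ = 2 n t / m. The fifth-longest wavelength is m = 5: λ = 2 × 1.92 × 544 / 5.00 = 418 nm.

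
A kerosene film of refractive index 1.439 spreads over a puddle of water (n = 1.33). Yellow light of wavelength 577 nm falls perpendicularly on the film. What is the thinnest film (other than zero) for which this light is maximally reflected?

100 nm

Top surface (1.0 → 1.439): reflection off a higher-index medium gives a half-wave phase shift.
At the lower boundary (n = 1.439 to n = 1.33) the reflected ray undergoes no phase shift.
Net: one phase inversion between the two reflected rays.
So the condition for constructive reflection is 2 n t = (m + ½) λ.
Minimum at m = 0: t = λ / (4 n) = 577 / (4 × 1.439) = 100 nm.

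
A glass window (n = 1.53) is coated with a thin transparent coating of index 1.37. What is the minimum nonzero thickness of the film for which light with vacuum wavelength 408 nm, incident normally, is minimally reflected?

74.5 nm

Top surface (1.0 → 1.37): reflection off a higher-index medium gives a half-wave phase shift.
Bottom surface (1.37 → 1.53): reflection off a higher-index medium gives a half-wave phase shift.
Zero or two π shifts → no net half-wave offset.
For dark reflection here: 2 n t = (m + ½) λ.
Minimum at m = 0: t = λ / (4 n) = 408 / (4 × 1.37) = 74.5 nm.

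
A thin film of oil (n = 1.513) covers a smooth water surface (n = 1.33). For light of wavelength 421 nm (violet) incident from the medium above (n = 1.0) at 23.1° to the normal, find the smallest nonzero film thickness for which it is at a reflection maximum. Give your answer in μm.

Top surface (1.0 → 1.513): reflection off a higher-index medium gives a half-wave phase shift.
Ray reflecting at the bottom interface goes from n = 1.513 toward n = 1.33: no phase shift.
The two reflections differ by half a wavelength.
With one net inversion, constructive interference in reflection requires 2 n t cos θ_r = (m + ½) λ.
Snell's law: 1.0 sin 23.1° = 1.513 sin θ_r → sin θ_r = 0.259, cos θ_r = 0.966.
Minimum at m = 0: t = λ / (4 n cos θ_r) = 421 / (4 × 1.513 × 0.966) = 72.0 nm.

0.0720 μm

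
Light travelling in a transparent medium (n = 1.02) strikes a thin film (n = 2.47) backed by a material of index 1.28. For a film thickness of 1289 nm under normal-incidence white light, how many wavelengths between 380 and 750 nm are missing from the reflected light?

8

Ray reflecting at the top interface goes from n = 1.02 toward n = 2.47: a half-wave phase shift.
At the lower boundary (n = 2.47 to n = 1.28) the reflected ray undergoes no phase shift.
Net: one phase inversion between the two reflected rays.
For weak reflection here: 2 n t = m λ.
λ = 2 n t / m = 6368 / m nm.
m=8: 796 nm (IR); m=9: 708 nm (visible); m=10: 637 nm (visible); m=11: 579 nm (visible); m=12: 531 nm (visible); m=13: 490 nm (visible); m=14: 455 nm (visible); m=15: 425 nm (visible); m=16: 398 nm (visible); m=17: 375 nm (UV).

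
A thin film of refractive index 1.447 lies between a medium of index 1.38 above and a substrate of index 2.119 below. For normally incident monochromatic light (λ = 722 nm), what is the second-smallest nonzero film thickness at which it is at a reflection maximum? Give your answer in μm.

Top surface (1.38 → 1.447): reflection off a higher-index medium gives a half-wave phase shift.
Bottom surface (1.447 → 2.119): reflection off a higher-index medium gives a half-wave phase shift.
Zero or two π shifts → no net half-wave offset.
So the condition for constructive reflection is 2 n t = m λ.
The second-smallest nonzero thickness corresponds to m = 2: t = m λ / (2 n) = 2.00 × 722 / (2 × 1.447) = 499 nm.

0.499 μm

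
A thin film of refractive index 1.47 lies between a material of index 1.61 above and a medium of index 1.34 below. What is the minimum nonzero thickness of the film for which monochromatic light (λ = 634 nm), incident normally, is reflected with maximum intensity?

Top surface (1.61 → 1.47): reflection off a lower-index medium gives no phase shift.
Bottom surface (1.47 → 1.34): reflection off a lower-index medium gives no phase shift.
Zero or two π shifts → no net half-wave offset.
For bright reflection here: 2 n t = m λ.
Minimum nonzero at m = 1: t = λ / (2 n) = 634 / (2 × 1.47) = 216 nm.

216 nm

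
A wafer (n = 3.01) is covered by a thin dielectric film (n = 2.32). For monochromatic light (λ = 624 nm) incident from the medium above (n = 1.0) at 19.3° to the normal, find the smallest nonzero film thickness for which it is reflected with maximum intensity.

Top surface (1.0 → 2.32): reflection off a higher-index medium gives a half-wave phase shift.
Bottom surface (2.32 → 3.01): reflection off a higher-index medium gives a half-wave phase shift.
Net: no relative phase inversion (both shifts match).
For strong reflection here: 2 n t cos θ_r = m λ.
Snell's law: 1.0 sin 19.3° = 2.32 sin θ_r → sin θ_r = 0.142, cos θ_r = 0.990.
Minimum nonzero at m = 1: t = λ / (2 n cos θ_r) = 624 / (2 × 2.32 × 0.990) = 136 nm.

136 nm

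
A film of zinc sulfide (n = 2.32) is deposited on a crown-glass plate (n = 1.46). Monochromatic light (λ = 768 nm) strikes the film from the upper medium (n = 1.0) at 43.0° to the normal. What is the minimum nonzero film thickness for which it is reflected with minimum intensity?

173 nm

Top surface (1.0 → 2.32): reflection off a higher-index medium gives a half-wave phase shift.
Ray reflecting at the bottom interface goes from n = 2.32 toward n = 1.46: no phase shift.
Exactly one π shift → a net half-wave offset.
So the condition for destructive reflection is 2 n t cos θ_r = m λ.
Snell's law: 1.0 sin 43.0° = 2.32 sin θ_r → sin θ_r = 0.294, cos θ_r = 0.956.
Minimum nonzero at m = 1: t = λ / (2 n cos θ_r) = 768 / (2 × 2.32 × 0.956) = 173 nm.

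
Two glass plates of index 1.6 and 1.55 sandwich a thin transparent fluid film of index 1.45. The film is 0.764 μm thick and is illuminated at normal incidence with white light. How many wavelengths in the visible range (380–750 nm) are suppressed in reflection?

3

At the upper boundary (n = 1.6 to n = 1.45) the reflected ray undergoes no phase shift.
Bottom surface (1.45 → 1.55): reflection off a higher-index medium gives a half-wave phase shift.
Exactly one π shift → a net half-wave offset.
So the condition for destructive reflection is 2 n t = m λ.
λ = 2 n t / m = 2216 / m nm.
m=2: 1108 nm (IR); m=3: 739 nm (visible); m=4: 554 nm (visible); m=5: 443 nm (visible); m=6: 369 nm (UV).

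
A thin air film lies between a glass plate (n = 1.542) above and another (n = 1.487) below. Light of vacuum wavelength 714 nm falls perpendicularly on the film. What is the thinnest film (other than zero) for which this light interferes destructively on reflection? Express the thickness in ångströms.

Top surface (1.542 → 1.0): reflection off a lower-index medium gives no phase shift.
Bottom surface (1.0 → 1.487): reflection off a higher-index medium gives a half-wave phase shift.
Exactly one π shift → a net half-wave offset.
With one net inversion, destructive interference in reflection requires 2 n t = m λ.
Minimum nonzero at m = 1: t = λ / (2 n) = 714 / (2 × 1.0) = 357 nm.

3570 Å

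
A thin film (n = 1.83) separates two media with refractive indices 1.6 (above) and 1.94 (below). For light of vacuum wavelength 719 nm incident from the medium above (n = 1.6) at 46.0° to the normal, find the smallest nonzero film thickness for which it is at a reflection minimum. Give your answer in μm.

At the upper boundary (n = 1.6 to n = 1.83) the reflected ray undergoes a half-wave phase shift.
Bottom surface (1.83 → 1.94): reflection off a higher-index medium gives a half-wave phase shift.
The two reflections carry the same phase change, so no net offset.
With no net inversion, destructive interference in reflection requires 2 n t cos θ_r = (m + ½) λ.
Snell's law: 1.6 sin 46.0° = 1.83 sin θ_r → sin θ_r = 0.629, cos θ_r = 0.777.
Minimum at m = 0: t = λ / (4 n cos θ_r) = 719 / (4 × 1.83 × 0.777) = 126 nm.

0.126 μm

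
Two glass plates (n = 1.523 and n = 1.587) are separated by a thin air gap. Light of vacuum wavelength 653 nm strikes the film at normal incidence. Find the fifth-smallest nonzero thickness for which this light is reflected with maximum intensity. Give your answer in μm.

Ray reflecting at the top interface goes from n = 1.523 toward n = 1.0: no phase shift.
Bottom surface (1.0 → 1.587): reflection off a higher-index medium gives a half-wave phase shift.
Exactly one π shift → a net half-wave offset.
With one net inversion, constructive interference in reflection requires 2 n t = (m + ½) λ.
The fifth-smallest nonzero thickness corresponds to m = 4: t = (m + ½) λ / (2 n) = 4.50 × 653 / (2 × 1.0) = 1469 nm.

1.47 μm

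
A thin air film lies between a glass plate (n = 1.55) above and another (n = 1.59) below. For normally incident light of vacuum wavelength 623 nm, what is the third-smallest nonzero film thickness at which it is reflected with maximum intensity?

Top surface (1.55 → 1.0): reflection off a lower-index medium gives no phase shift.
Ray reflecting at the bottom interface goes from n = 1.0 toward n = 1.59: a half-wave phase shift.
Exactly one π shift → a net half-wave offset.
With one net inversion, constructive interference in reflection requires 2 n t = (m + ½) λ.
The third-smallest nonzero thickness corresponds to m = 2: t = (m + ½) λ / (2 n) = 2.50 × 623 / (2 × 1.0) = 779 nm.

779 nm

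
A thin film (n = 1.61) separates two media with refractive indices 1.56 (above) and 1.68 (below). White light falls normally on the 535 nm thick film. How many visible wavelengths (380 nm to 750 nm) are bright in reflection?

2

Ray reflecting at the top interface goes from n = 1.56 toward n = 1.61: a half-wave phase shift.
At the lower boundary (n = 1.61 to n = 1.68) the reflected ray undergoes a half-wave phase shift.
Zero or two π shifts → no net half-wave offset.
So the condition for constructive reflection is 2 n t = m λ.
λ = 2 n t / m = 1723 / m nm.
m=2: 861 nm (IR); m=3: 574 nm (visible); m=4: 431 nm (visible); m=5: 345 nm (UV).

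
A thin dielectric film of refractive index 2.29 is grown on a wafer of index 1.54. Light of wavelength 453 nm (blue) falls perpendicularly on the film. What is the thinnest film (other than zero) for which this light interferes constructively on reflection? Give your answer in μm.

Top surface (1.0 → 2.29): reflection off a higher-index medium gives a half-wave phase shift.
Bottom surface (2.29 → 1.54): reflection off a lower-index medium gives no phase shift.
Net: one phase inversion between the two reflected rays.
For bright reflection here: 2 n t = (m + ½) λ.
Minimum at m = 0: t = λ / (4 n) = 453 / (4 × 2.29) = 49.5 nm.

0.0495 μm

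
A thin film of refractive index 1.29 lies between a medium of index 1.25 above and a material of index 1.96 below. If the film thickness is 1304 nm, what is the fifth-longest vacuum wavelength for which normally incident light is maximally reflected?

673 nm

Top surface (1.25 → 1.29): reflection off a higher-index medium gives a half-wave phase shift.
At the lower boundary (n = 1.29 to n = 1.96) the reflected ray undergoes a half-wave phase shift.
Net: no relative phase inversion (both shifts match).
With no net inversion, constructive interference in reflection requires 2 n t = m λ.
λ = 2 n t / m. The fifth-longest wavelength is m = 5: λ = 2 × 1.29 × 1304 / 5.00 = 673 nm.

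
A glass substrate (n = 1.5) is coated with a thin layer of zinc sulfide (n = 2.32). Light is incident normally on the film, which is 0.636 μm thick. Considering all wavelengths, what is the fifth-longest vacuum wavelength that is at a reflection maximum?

656 nm

Top surface (1.0 → 2.32): reflection off a higher-index medium gives a half-wave phase shift.
Bottom surface (2.32 → 1.5): reflection off a lower-index medium gives no phase shift.
The two reflections differ by half a wavelength.
With one net inversion, constructive interference in reflection requires 2 n t = (m + ½) λ.
λ = 2 n t / (m + ½). The fifth-longest wavelength is m = 4: λ = 2 × 2.32 × 636 / 4.50 = 656 nm.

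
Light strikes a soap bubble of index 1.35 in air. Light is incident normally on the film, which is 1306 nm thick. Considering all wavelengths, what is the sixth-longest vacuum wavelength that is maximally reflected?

Top surface (1.0 → 1.35): reflection off a higher-index medium gives a half-wave phase shift.
Ray reflecting at the bottom interface goes from n = 1.35 toward n = 1.0: no phase shift.
Net: one phase inversion between the two reflected rays.
For strong reflection here: 2 n t = (m + ½) λ.
λ = 2 n t / (m + ½). The sixth-longest wavelength is m = 5: λ = 2 × 1.35 × 1306 / 5.50 = 641 nm.

641 nm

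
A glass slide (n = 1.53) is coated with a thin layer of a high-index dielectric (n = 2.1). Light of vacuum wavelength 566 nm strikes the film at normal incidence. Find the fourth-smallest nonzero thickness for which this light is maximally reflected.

At the upper boundary (n = 1.0 to n = 2.1) the reflected ray undergoes a half-wave phase shift.
Bottom surface (2.1 → 1.53): reflection off a lower-index medium gives no phase shift.
The two reflections differ by half a wavelength.
So the condition for constructive reflection is 2 n t = (m + ½) λ.
The fourth-smallest nonzero thickness corresponds to m = 3: t = (m + ½) λ / (2 n) = 3.50 × 566 / (2 × 2.1) = 472 nm.

472 nm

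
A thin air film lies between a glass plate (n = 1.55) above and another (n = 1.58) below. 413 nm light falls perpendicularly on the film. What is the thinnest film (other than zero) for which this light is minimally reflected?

207 nm

At the upper boundary (n = 1.55 to n = 1.0) the reflected ray undergoes no phase shift.
At the lower boundary (n = 1.0 to n = 1.58) the reflected ray undergoes a half-wave phase shift.
Exactly one π shift → a net half-wave offset.
So the condition for destructive reflection is 2 n t = m λ.
Minimum nonzero at m = 1: t = λ / (2 n) = 413 / (2 × 1.0) = 207 nm.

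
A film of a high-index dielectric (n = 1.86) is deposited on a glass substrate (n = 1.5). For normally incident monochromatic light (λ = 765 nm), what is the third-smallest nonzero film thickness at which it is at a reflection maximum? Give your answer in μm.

0.514 μm

At the upper boundary (n = 1.0 to n = 1.86) the reflected ray undergoes a half-wave phase shift.
Bottom surface (1.86 → 1.5): reflection off a lower-index medium gives no phase shift.
Net: one phase inversion between the two reflected rays.
With one net inversion, constructive interference in reflection requires 2 n t = (m + ½) λ.
The third-smallest nonzero thickness corresponds to m = 2: t = (m + ½) λ / (2 n) = 2.50 × 765 / (2 × 1.86) = 514 nm.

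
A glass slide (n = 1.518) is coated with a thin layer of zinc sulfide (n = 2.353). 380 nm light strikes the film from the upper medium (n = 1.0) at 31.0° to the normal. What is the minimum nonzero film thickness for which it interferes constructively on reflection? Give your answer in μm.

Ray reflecting at the top interface goes from n = 1.0 toward n = 2.353: a half-wave phase shift.
At the lower boundary (n = 2.353 to n = 1.518) the reflected ray undergoes no phase shift.
The two reflections differ by half a wavelength.
For strong reflection here: 2 n t cos θ_r = (m + ½) λ.
Snell's law: 1.0 sin 31.0° = 2.353 sin θ_r → sin θ_r = 0.219, cos θ_r = 0.976.
Minimum at m = 0: t = λ / (4 n cos θ_r) = 380 / (4 × 2.353 × 0.976) = 41.4 nm.

0.0414 μm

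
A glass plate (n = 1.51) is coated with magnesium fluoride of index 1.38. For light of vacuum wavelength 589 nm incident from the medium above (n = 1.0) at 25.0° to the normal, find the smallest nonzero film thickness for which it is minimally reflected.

112 nm

Ray reflecting at the top interface goes from n = 1.0 toward n = 1.38: a half-wave phase shift.
At the lower boundary (n = 1.38 to n = 1.51) the reflected ray undergoes a half-wave phase shift.
Zero or two π shifts → no net half-wave offset.
So the condition for destructive reflection is 2 n t cos θ_r = (m + ½) λ.
Snell's law: 1.0 sin 25.0° = 1.38 sin θ_r → sin θ_r = 0.306, cos θ_r = 0.952.
Minimum at m = 0: t = λ / (4 n cos θ_r) = 589 / (4 × 1.38 × 0.952) = 112 nm.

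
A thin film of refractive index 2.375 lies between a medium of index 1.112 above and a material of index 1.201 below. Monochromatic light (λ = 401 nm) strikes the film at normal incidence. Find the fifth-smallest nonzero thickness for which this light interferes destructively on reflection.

422 nm

At the upper boundary (n = 1.112 to n = 2.375) the reflected ray undergoes a half-wave phase shift.
Bottom surface (2.375 → 1.201): reflection off a lower-index medium gives no phase shift.
The two reflections differ by half a wavelength.
So the condition for destructive reflection is 2 n t = m λ.
The fifth-smallest nonzero thickness corresponds to m = 5: t = m λ / (2 n) = 5.00 × 401 / (2 × 2.375) = 422 nm.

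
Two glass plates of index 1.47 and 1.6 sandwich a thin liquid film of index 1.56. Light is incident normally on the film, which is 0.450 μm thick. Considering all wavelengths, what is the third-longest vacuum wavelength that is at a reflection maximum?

468 nm

Ray reflecting at the top interface goes from n = 1.47 toward n = 1.56: a half-wave phase shift.
Ray reflecting at the bottom interface goes from n = 1.56 toward n = 1.6: a half-wave phase shift.
Net: no relative phase inversion (both shifts match).
So the condition for constructive reflection is 2 n t = m λ.
λ = 2 n t / m. The third-longest wavelength is m = 3: λ = 2 × 1.56 × 450 / 3.00 = 468 nm.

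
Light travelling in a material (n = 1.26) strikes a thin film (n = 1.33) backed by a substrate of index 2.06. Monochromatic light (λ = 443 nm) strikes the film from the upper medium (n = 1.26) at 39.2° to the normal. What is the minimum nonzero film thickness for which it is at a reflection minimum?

At the upper boundary (n = 1.26 to n = 1.33) the reflected ray undergoes a half-wave phase shift.
At the lower boundary (n = 1.33 to n = 2.06) the reflected ray undergoes a half-wave phase shift.
Net: no relative phase inversion (both shifts match).
So the condition for destructive reflection is 2 n t cos θ_r = (m + ½) λ.
Snell's law: 1.26 sin 39.2° = 1.33 sin θ_r → sin θ_r = 0.599, cos θ_r = 0.801.
Minimum at m = 0: t = λ / (4 n cos θ_r) = 443 / (4 × 1.33 × 0.801) = 104 nm.

104 nm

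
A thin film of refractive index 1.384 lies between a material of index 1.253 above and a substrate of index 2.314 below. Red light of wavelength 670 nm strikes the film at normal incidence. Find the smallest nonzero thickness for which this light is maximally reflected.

Ray reflecting at the top interface goes from n = 1.253 toward n = 1.384: a half-wave phase shift.
At the lower boundary (n = 1.384 to n = 2.314) the reflected ray undergoes a half-wave phase shift.
Net: no relative phase inversion (both shifts match).
So the condition for constructive reflection is 2 n t = m λ.
The smallest nonzero thickness corresponds to m = 1: t = m λ / (2 n) = 1.00 × 670 / (2 × 1.384) = 242 nm.

242 nm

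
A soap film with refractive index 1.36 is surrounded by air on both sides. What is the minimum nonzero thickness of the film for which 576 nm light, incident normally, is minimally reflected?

212 nm

At the upper boundary (n = 1.0 to n = 1.36) the reflected ray undergoes a half-wave phase shift.
Ray reflecting at the bottom interface goes from n = 1.36 toward n = 1.0: no phase shift.
Net: one phase inversion between the two reflected rays.
So the condition for destructive reflection is 2 n t = m λ.
Minimum nonzero at m = 1: t = λ / (2 n) = 576 / (2 × 1.36) = 212 nm.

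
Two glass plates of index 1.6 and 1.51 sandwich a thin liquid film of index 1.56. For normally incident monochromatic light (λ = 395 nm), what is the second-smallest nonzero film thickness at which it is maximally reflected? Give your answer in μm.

Ray reflecting at the top interface goes from n = 1.6 toward n = 1.56: no phase shift.
Ray reflecting at the bottom interface goes from n = 1.56 toward n = 1.51: no phase shift.
Net: no relative phase inversion (both shifts match).
With no net inversion, constructive interference in reflection requires 2 n t = m λ.
The second-smallest nonzero thickness corresponds to m = 2: t = m λ / (2 n) = 2.00 × 395 / (2 × 1.56) = 253 nm.

0.253 μm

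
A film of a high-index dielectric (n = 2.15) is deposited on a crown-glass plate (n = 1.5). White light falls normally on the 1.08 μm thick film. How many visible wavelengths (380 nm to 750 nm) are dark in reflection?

6

Top surface (1.0 → 2.15): reflection off a higher-index medium gives a half-wave phase shift.
Ray reflecting at the bottom interface goes from n = 2.15 toward n = 1.5: no phase shift.
The two reflections differ by half a wavelength.
For weak reflection here: 2 n t = m λ.
λ = 2 n t / m = 4644 / m nm.
m=6: 774 nm (IR); m=7: 663 nm (visible); m=8: 581 nm (visible); m=9: 516 nm (visible); m=10: 464 nm (visible); m=11: 422 nm (visible); m=12: 387 nm (visible); m=13: 357 nm (UV).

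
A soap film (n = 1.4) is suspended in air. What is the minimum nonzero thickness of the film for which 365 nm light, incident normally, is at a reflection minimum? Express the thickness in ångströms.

Top surface (1.0 → 1.4): reflection off a higher-index medium gives a half-wave phase shift.
Bottom surface (1.4 → 1.0): reflection off a lower-index medium gives no phase shift.
Net: one phase inversion between the two reflected rays.
For dark reflection here: 2 n t = m λ.
Minimum nonzero at m = 1: t = λ / (2 n) = 365 / (2 × 1.4) = 130 nm.

1304 Å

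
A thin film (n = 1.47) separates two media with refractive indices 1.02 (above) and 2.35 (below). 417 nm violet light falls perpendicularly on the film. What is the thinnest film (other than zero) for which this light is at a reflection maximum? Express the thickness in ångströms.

Top surface (1.02 → 1.47): reflection off a higher-index medium gives a half-wave phase shift.
At the lower boundary (n = 1.47 to n = 2.35) the reflected ray undergoes a half-wave phase shift.
The two reflections carry the same phase change, so no net offset.
For bright reflection here: 2 n t = m λ.
Minimum nonzero at m = 1: t = λ / (2 n) = 417 / (2 × 1.47) = 142 nm.

1418 Å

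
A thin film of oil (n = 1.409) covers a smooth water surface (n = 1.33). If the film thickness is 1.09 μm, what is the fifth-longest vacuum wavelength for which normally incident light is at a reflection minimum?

At the upper boundary (n = 1.0 to n = 1.409) the reflected ray undergoes a half-wave phase shift.
Ray reflecting at the bottom interface goes from n = 1.409 toward n = 1.33: no phase shift.
The two reflections differ by half a wavelength.
With one net inversion, destructive interference in reflection requires 2 n t = m λ.
λ = 2 n t / m. The fifth-longest wavelength is m = 5: λ = 2 × 1.409 × 1090 / 5.00 = 614 nm.

614 nm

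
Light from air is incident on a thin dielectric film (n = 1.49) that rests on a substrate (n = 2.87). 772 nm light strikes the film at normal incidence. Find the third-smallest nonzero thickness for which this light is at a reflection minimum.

At the upper boundary (n = 1.0 to n = 1.49) the reflected ray undergoes a half-wave phase shift.
At the lower boundary (n = 1.49 to n = 2.87) the reflected ray undergoes a half-wave phase shift.
Zero or two π shifts → no net half-wave offset.
With no net inversion, destructive interference in reflection requires 2 n t = (m + ½) λ.
The third-smallest nonzero thickness corresponds to m = 2: t = (m + ½) λ / (2 n) = 2.50 × 772 / (2 × 1.49) = 648 nm.

648 nm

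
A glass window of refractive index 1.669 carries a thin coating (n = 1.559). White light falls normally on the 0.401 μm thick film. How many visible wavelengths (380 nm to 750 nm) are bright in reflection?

Top surface (1.0 → 1.559): reflection off a higher-index medium gives a half-wave phase shift.
At the lower boundary (n = 1.559 to n = 1.669) the reflected ray undergoes a half-wave phase shift.
The two reflections carry the same phase change, so no net offset.
With no net inversion, constructive interference in reflection requires 2 n t = m λ.
λ = 2 n t / m = 1250 / m nm.
m=1: 1250 nm (IR); m=2: 625 nm (visible); m=3: 417 nm (visible); m=4: 313 nm (UV).

2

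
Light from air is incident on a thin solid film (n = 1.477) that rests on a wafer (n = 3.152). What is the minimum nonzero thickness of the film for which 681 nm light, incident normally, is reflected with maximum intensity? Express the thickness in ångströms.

2305 Å

Top surface (1.0 → 1.477): reflection off a higher-index medium gives a half-wave phase shift.
Bottom surface (1.477 → 3.152): reflection off a higher-index medium gives a half-wave phase shift.
The two reflections carry the same phase change, so no net offset.
With no net inversion, constructive interference in reflection requires 2 n t = m λ.
Minimum nonzero at m = 1: t = λ / (2 n) = 681 / (2 × 1.477) = 231 nm.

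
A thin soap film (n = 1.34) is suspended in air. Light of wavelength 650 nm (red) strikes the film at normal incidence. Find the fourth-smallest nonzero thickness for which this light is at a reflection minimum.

970 nm

Ray reflecting at the top interface goes from n = 1.0 toward n = 1.34: a half-wave phase shift.
At the lower boundary (n = 1.34 to n = 1.0) the reflected ray undergoes no phase shift.
Net: one phase inversion between the two reflected rays.
So the condition for destructive reflection is 2 n t = m λ.
The fourth-smallest nonzero thickness corresponds to m = 4: t = m λ / (2 n) = 4.00 × 650 / (2 × 1.34) = 970 nm.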